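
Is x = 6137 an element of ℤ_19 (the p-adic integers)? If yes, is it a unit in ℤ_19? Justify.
x ∈ ℤ_19 but not a unit; v_19(x) = 2 > 0

ℤ_19 = {x ∈ ℚ_19 : v_19(x) ≥ 0} and ℤ_19^× = {x ∈ ℤ_19 : v_19(x) = 0}. Here v_19(6137) = v_19(num) − v_19(den) = 2; compare against these criteria.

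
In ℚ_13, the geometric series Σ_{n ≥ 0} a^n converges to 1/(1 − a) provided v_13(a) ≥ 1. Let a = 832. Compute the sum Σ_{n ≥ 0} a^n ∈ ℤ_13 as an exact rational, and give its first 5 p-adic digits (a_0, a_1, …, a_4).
Σ a^n = 1/(1 − a) = -1/831;  first 5 digits = (1, 12, 5, 2, 1)

v_13(a) = 1 ≥ 1, so the series converges in ℤ_13 to 1/(1 − a) = 1/(1 − 832) = -1/831. Expand this rational in ℤ_13: compute digits iteratively via d_i = x_i mod 13, x_{i+1} = (x_i − d_i)/13. The first 5 digits are (1, 12, 5, 2, 1).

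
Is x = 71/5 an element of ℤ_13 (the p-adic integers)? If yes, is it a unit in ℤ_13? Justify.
x ∈ ℤ_13^× (unit); v_13(x) = 0

ℤ_13 = {x ∈ ℚ_13 : v_13(x) ≥ 0} and ℤ_13^× = {x ∈ ℤ_13 : v_13(x) = 0}. Here v_13(71/5) = v_13(num) − v_13(den) = 0; compare against these criteria.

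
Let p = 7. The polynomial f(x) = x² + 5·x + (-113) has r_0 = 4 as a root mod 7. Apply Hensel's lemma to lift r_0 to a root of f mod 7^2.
r_1 = 25 (mod 49)

Hensel: r_{i+1} = r_i − f(r_i)·(f′(r_i))^{-1} mod 7^{i+2}, f′(x) = 2x + 5. Iterate:
  r_0 = 4 (mod 7)
  r_1 = 25 (mod 49)
Final: r = 25 satisfies f(r) ≡ 0 mod 7^2.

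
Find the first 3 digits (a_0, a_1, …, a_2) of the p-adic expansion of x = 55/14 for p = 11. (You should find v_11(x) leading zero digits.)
(a_0, …, a_2) = (0, 9, 0)

v_11(55/14) = 1, so a_0 = ... = a_0 = 0. Factor out: x = 11^1 · u with u = 5/14 a unit in ℤ_11. Expand u iteratively via a_{v+i} = u_i mod 11, u_{i+1} = (u_i − a_{v+i})/11:
  u_0 = 5/14;  a_1 = 9;  u_1 = (u_0 − 9)/11 = -11/14
  u_1 = -11/14;  a_2 = 0;  u_2 = (u_1 − 0)/11 = -1/14
Digits: (0, 9, 0).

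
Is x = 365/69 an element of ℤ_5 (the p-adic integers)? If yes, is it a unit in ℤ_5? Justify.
x ∈ ℤ_5 but not a unit; v_5(x) = 1 > 0

ℤ_5 = {x ∈ ℚ_5 : v_5(x) ≥ 0} and ℤ_5^× = {x ∈ ℤ_5 : v_5(x) = 0}. Here v_5(365/69) = v_5(num) − v_5(den) = 1; compare against these criteria.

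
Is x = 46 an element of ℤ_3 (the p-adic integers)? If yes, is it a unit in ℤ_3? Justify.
x ∈ ℤ_3^× (unit); v_3(x) = 0

ℤ_3 = {x ∈ ℚ_3 : v_3(x) ≥ 0} and ℤ_3^× = {x ∈ ℤ_3 : v_3(x) = 0}. Here v_3(46) = v_3(num) − v_3(den) = 0; compare against these criteria.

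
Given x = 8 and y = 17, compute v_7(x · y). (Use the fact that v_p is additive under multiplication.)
v_7(136) = 0

v_p(x) = 0 (factor: 8 = 7^0 · 8); v_p(y) = 0 (factor: 17 = 7^0 · 17). Additivity: v_p(xy) = v_p(x) + v_p(y) = 0 + 0 = 0. (Direct check: xy = 136 = 7^0 · (136).)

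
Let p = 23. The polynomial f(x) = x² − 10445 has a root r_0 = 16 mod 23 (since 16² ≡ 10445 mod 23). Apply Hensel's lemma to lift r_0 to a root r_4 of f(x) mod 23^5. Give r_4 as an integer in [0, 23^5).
r_4 = 3435181 (mod 6436343)

Hensel's recurrence: r_{i+1} = r_i − f(r_i)·(f′(r_i))^{-1} mod 23^{i+2}, with f′(x) = 2x. Iterate:
  r_0 = 16 (mod 23)
  r_1 = 384 (mod 529)
  r_2 = 4087 (mod 12167)
  r_3 = 77089 (mod 279841)
  r_4 = 3435181 (mod 6436343)
Final: r_4 = 3435181, and one checks f(r_4) ≡ 0 mod 23^5.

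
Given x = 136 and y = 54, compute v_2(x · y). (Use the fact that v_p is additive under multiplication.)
v_2(7344) = 4

v_p(x) = 3 (factor: 136 = 2^3 · 17); v_p(y) = 1 (factor: 54 = 2^1 · 27). Additivity: v_p(xy) = v_p(x) + v_p(y) = 3 + 1 = 4. (Direct check: xy = 7344 = 2^4 · (459).)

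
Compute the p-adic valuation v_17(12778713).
v_17(12778713) = 5

v_17(n) is the largest exponent k such that 17^k divides n. Factor out: 12778713 = 17^5 · 9. (Sign doesn't affect v_p.) So v_17(12778713) = 5.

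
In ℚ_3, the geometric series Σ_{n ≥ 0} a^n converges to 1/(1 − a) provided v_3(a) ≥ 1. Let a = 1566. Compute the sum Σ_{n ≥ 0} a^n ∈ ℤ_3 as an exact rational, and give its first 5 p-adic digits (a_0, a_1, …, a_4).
Σ a^n = 1/(1 − a) = -1/1565;  first 5 digits = (1, 0, 0, 1, 1)

v_3(a) = 3 ≥ 1, so the series converges in ℤ_3 to 1/(1 − a) = 1/(1 − 1566) = -1/1565. Expand this rational in ℤ_3: compute digits iteratively via d_i = x_i mod 3, x_{i+1} = (x_i − d_i)/3. The first 5 digits are (1, 0, 0, 1, 1).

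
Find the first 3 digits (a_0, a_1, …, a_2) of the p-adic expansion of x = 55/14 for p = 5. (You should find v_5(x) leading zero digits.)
(a_0, …, a_2) = (0, 4, 4)

v_5(55/14) = 1, so a_0 = ... = a_0 = 0. Factor out: x = 5^1 · u with u = 11/14 a unit in ℤ_5. Expand u iteratively via a_{v+i} = u_i mod 5, u_{i+1} = (u_i − a_{v+i})/5:
  u_0 = 11/14;  a_1 = 4;  u_1 = (u_0 − 4)/5 = -9/14
  u_1 = -9/14;  a_2 = 4;  u_2 = (u_1 − 4)/5 = -13/14
Digits: (0, 4, 4).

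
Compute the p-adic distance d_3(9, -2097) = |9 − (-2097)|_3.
d_3(9, -2097) = 1/81

Step 1 — x − y = 9 − (-2097) = 2106. Step 2 — v_3(2106) = 4 (factor: 2106 = (3^4 · 26); the sign does not affect v_p). Step 3 — |x − y|_3 = 3^{-4} = 1/81.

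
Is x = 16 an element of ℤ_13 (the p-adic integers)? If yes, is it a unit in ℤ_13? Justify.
x ∈ ℤ_13^× (unit); v_13(x) = 0

ℤ_13 = {x ∈ ℚ_13 : v_13(x) ≥ 0} and ℤ_13^× = {x ∈ ℤ_13 : v_13(x) = 0}. Here v_13(16) = v_13(num) − v_13(den) = 0; compare against these criteria.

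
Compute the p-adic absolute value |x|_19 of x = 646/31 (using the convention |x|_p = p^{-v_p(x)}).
|646/31|_19 = 1/19

Step 1 — compute v_19(x) by factoring powers of 19 out of the numerator and denominator: v_19(646/31) = 1. Step 2 — apply |x|_p = p^{-v_p(x)} = 19^{-1} = 1/19.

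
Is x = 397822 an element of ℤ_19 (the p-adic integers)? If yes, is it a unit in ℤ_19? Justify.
x ∈ ℤ_19 but not a unit; v_19(x) = 3 > 0

ℤ_19 = {x ∈ ℚ_19 : v_19(x) ≥ 0} and ℤ_19^× = {x ∈ ℤ_19 : v_19(x) = 0}. Here v_19(397822) = v_19(num) − v_19(den) = 3; compare against these criteria.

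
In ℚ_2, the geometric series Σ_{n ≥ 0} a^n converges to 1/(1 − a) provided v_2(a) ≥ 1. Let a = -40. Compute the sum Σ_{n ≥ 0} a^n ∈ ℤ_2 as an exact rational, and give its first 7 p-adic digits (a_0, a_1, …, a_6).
Σ a^n = 1/(1 − a) = 1/41;  first 7 digits = (1, 0, 0, 1, 1, 0, 0)

v_2(a) = 3 ≥ 1, so the series converges in ℤ_2 to 1/(1 − a) = 1/(1 − (-40)) = 1/41. Expand this rational in ℤ_2: compute digits iteratively via d_i = x_i mod 2, x_{i+1} = (x_i − d_i)/2. The first 7 digits are (1, 0, 0, 1, 1, 0, 0).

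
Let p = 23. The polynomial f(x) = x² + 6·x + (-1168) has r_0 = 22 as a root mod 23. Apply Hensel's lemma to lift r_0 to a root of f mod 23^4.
r_3 = 224985 (mod 279841)

Hensel: r_{i+1} = r_i − f(r_i)·(f′(r_i))^{-1} mod 23^{i+2}, f′(x) = 2x + 6. Iterate:
  r_0 = 22 (mod 23)
  r_1 = 160 (mod 529)
  r_2 = 5979 (mod 12167)
  r_3 = 224985 (mod 279841)
Final: r = 224985 satisfies f(r) ≡ 0 mod 23^4.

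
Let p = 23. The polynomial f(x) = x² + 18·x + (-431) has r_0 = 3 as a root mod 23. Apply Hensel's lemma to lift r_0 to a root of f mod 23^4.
r_3 = 209326 (mod 279841)

Hensel: r_{i+1} = r_i − f(r_i)·(f′(r_i))^{-1} mod 23^{i+2}, f′(x) = 2x + 18. Iterate:
  r_0 = 3 (mod 23)
  r_1 = 371 (mod 529)
  r_2 = 2487 (mod 12167)
  r_3 = 209326 (mod 279841)
Final: r = 209326 satisfies f(r) ≡ 0 mod 23^4.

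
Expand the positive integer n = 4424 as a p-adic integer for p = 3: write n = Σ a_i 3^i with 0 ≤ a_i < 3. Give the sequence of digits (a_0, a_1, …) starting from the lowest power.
(a_0, a_1, …) = (2, 1, 2, 1, 0, 0, 0, 2)

Repeated division by 3 gives the digits low-to-high: 4424 = 2 + 1·3^1 + 2·3^2 + 1·3^3 + 2·3^7. Digit sequence: (2, 1, 2, 1, 0, 0, 0, 2).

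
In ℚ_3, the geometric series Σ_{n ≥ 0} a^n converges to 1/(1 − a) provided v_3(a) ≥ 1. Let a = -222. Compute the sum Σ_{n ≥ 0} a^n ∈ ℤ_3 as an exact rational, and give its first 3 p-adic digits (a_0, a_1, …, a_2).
Σ a^n = 1/(1 − a) = 1/223;  first 3 digits = (1, 1, 0)

v_3(a) = 1 ≥ 1, so the series converges in ℤ_3 to 1/(1 − a) = 1/(1 − (-222)) = 1/223. Expand this rational in ℤ_3: compute digits iteratively via d_i = x_i mod 3, x_{i+1} = (x_i − d_i)/3. The first 3 digits are (1, 1, 0).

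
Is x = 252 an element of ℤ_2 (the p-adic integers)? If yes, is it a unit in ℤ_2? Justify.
x ∈ ℤ_2 but not a unit; v_2(x) = 2 > 0

ℤ_2 = {x ∈ ℚ_2 : v_2(x) ≥ 0} and ℤ_2^× = {x ∈ ℤ_2 : v_2(x) = 0}. Here v_2(252) = v_2(num) − v_2(den) = 2; compare against these criteria.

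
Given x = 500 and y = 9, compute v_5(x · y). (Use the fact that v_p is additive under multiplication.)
v_5(4500) = 3

v_p(x) = 3 (factor: 500 = 5^3 · 4); v_p(y) = 0 (factor: 9 = 5^0 · 9). Additivity: v_p(xy) = v_p(x) + v_p(y) = 3 + 0 = 3. (Direct check: xy = 4500 = 5^3 · (36).)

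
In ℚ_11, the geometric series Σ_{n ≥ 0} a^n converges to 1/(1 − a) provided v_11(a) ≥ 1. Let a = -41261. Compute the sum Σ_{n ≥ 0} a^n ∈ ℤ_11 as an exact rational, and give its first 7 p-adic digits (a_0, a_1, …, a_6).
Σ a^n = 1/(1 − a) = 1/41262;  first 7 digits = (1, 0, 0, 2, 8, 10, 3)

v_11(a) = 3 ≥ 1, so the series converges in ℤ_11 to 1/(1 − a) = 1/(1 − (-41261)) = 1/41262. Expand this rational in ℤ_11: compute digits iteratively via d_i = x_i mod 11, x_{i+1} = (x_i − d_i)/11. The first 7 digits are (1, 0, 0, 2, 8, 10, 3).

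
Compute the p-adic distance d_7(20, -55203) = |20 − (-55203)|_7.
d_7(20, -55203) = 1/2401

Step 1 — x − y = 20 − (-55203) = 55223. Step 2 — v_7(55223) = 4 (factor: 55223 = (7^4 · 23); the sign does not affect v_p). Step 3 — |x − y|_7 = 7^{-4} = 1/2401.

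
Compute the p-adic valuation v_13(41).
v_13(41) = 0

v_13(n) is the largest exponent k such that 13^k divides n. Factor out: 41 = 13^0 · 41. (Sign doesn't affect v_p.) So v_13(41) = 0.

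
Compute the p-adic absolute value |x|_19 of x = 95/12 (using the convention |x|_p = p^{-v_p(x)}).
|95/12|_19 = 1/19

Step 1 — compute v_19(x) by factoring powers of 19 out of the numerator and denominator: v_19(95/12) = 1. Step 2 — apply |x|_p = p^{-v_p(x)} = 19^{-1} = 1/19.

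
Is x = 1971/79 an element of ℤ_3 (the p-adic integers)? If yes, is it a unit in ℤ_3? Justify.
x ∈ ℤ_3 but not a unit; v_3(x) = 3 > 0

ℤ_3 = {x ∈ ℚ_3 : v_3(x) ≥ 0} and ℤ_3^× = {x ∈ ℤ_3 : v_3(x) = 0}. Here v_3(1971/79) = v_3(num) − v_3(den) = 3; compare against these criteria.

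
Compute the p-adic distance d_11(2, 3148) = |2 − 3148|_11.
d_11(2, 3148) = 1/121

Step 1 — x − y = 2 − 3148 = -3146. Step 2 — v_11(-3146) = 2 (factor: -3146 = −(11^2 · 26); the sign does not affect v_p). Step 3 — |x − y|_11 = 11^{-2} = 1/121.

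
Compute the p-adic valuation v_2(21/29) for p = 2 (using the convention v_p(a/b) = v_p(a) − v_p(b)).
v_2(21/29) = 0

Factor powers of 2 from the numerator and denominator of the reduced fraction: 21 = 2^0 · 21 and 29 = 2^0 · 29. Apply v_p(a/b) = v_p(a) − v_p(b): v_2(21/29) = 0 − 0 = 0.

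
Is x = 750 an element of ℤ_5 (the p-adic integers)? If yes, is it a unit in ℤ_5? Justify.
x ∈ ℤ_5 but not a unit; v_5(x) = 3 > 0

ℤ_5 = {x ∈ ℚ_5 : v_5(x) ≥ 0} and ℤ_5^× = {x ∈ ℤ_5 : v_5(x) = 0}. Here v_5(750) = v_5(num) − v_5(den) = 3; compare against these criteria.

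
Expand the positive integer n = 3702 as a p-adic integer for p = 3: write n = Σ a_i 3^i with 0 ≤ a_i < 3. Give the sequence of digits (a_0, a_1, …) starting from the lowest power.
(a_0, a_1, …) = (0, 1, 0, 2, 0, 0, 2, 1)

Repeated division by 3 gives the digits low-to-high: 3702 = 1·3^1 + 2·3^3 + 2·3^6 + 1·3^7. Digit sequence: (0, 1, 0, 2, 0, 0, 2, 1).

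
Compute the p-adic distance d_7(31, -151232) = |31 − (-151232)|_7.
d_7(31, -151232) = 1/16807

Step 1 — x − y = 31 − (-151232) = 151263. Step 2 — v_7(151263) = 5 (factor: 151263 = (7^5 · 9); the sign does not affect v_p). Step 3 — |x − y|_7 = 7^{-5} = 1/16807.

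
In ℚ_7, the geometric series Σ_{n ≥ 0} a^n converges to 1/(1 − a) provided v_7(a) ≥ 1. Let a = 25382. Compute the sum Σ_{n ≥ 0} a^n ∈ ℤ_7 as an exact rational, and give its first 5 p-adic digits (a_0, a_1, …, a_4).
Σ a^n = 1/(1 − a) = -1/25381;  first 5 digits = (1, 0, 0, 4, 3)

v_7(a) = 3 ≥ 1, so the series converges in ℤ_7 to 1/(1 − a) = 1/(1 − 25382) = -1/25381. Expand this rational in ℤ_7: compute digits iteratively via d_i = x_i mod 7, x_{i+1} = (x_i − d_i)/7. The first 5 digits are (1, 0, 0, 4, 3).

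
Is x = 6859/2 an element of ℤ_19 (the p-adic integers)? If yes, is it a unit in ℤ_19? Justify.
x ∈ ℤ_19 but not a unit; v_19(x) = 3 > 0

ℤ_19 = {x ∈ ℚ_19 : v_19(x) ≥ 0} and ℤ_19^× = {x ∈ ℤ_19 : v_19(x) = 0}. Here v_19(6859/2) = v_19(num) − v_19(den) = 3; compare against these criteria.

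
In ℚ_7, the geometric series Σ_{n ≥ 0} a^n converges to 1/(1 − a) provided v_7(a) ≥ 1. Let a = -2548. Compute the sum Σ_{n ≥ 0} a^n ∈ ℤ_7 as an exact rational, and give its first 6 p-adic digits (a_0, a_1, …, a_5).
Σ a^n = 1/(1 − a) = 1/2549;  first 6 digits = (1, 0, 4, 6, 0, 1)

v_7(a) = 2 ≥ 1, so the series converges in ℤ_7 to 1/(1 − a) = 1/(1 − (-2548)) = 1/2549. Expand this rational in ℤ_7: compute digits iteratively via d_i = x_i mod 7, x_{i+1} = (x_i − d_i)/7. The first 6 digits are (1, 0, 4, 6, 0, 1).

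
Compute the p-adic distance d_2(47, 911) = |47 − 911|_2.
d_2(47, 911) = 1/32

Step 1 — x − y = 47 − 911 = -864. Step 2 — v_2(-864) = 5 (factor: -864 = −(2^5 · 27); the sign does not affect v_p). Step 3 — |x − y|_2 = 2^{-5} = 1/32.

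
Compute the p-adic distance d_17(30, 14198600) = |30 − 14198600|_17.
d_17(30, 14198600) = 1/1419857

Step 1 — x − y = 30 − 14198600 = -14198570. Step 2 — v_17(-14198570) = 5 (factor: -14198570 = −(17^5 · 10); the sign does not affect v_p). Step 3 — |x − y|_17 = 17^{-5} = 1/1419857.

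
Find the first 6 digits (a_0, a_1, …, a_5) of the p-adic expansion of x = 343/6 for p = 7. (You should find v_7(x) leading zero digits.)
(a_0, …, a_5) = (0, 0, 0, 6, 5, 5)

v_7(343/6) = 3, so a_0 = ... = a_2 = 0. Factor out: x = 7^3 · u with u = 1/6 a unit in ℤ_7. Expand u iteratively via a_{v+i} = u_i mod 7, u_{i+1} = (u_i − a_{v+i})/7:
  u_0 = 1/6;  a_3 = 6;  u_1 = (u_0 − 6)/7 = -5/6
  u_1 = -5/6;  a_4 = 5;  u_2 = (u_1 − 5)/7 = -5/6
  u_2 = -5/6;  a_5 = 5;  u_3 = (u_2 − 5)/7 = -5/6
Digits: (0, 0, 0, 6, 5, 5).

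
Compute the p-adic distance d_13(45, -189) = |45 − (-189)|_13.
d_13(45, -189) = 1/13

Step 1 — x − y = 45 − (-189) = 234. Step 2 — v_13(234) = 1 (factor: 234 = (13^1 · 18); the sign does not affect v_p). Step 3 — |x − y|_13 = 13^{-1} = 1/13.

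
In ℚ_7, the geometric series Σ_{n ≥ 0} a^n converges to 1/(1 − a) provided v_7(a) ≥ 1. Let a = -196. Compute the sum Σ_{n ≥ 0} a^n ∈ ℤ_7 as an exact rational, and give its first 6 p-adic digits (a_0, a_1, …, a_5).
Σ a^n = 1/(1 − a) = 1/197;  first 6 digits = (1, 0, 3, 6, 1, 2)

v_7(a) = 2 ≥ 1, so the series converges in ℤ_7 to 1/(1 − a) = 1/(1 − (-196)) = 1/197. Expand this rational in ℤ_7: compute digits iteratively via d_i = x_i mod 7, x_{i+1} = (x_i − d_i)/7. The first 6 digits are (1, 0, 3, 6, 1, 2).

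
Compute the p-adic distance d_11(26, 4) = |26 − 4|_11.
d_11(26, 4) = 1/11

Step 1 — x − y = 26 − 4 = 22. Step 2 — v_11(22) = 1 (factor: 22 = (11^1 · 2); the sign does not affect v_p). Step 3 — |x − y|_11 = 11^{-1} = 1/11.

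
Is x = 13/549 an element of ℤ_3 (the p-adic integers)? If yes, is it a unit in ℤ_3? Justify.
x ∉ ℤ_3 (v_3(x) = -2 < 0)

ℤ_3 = {x ∈ ℚ_3 : v_3(x) ≥ 0} and ℤ_3^× = {x ∈ ℤ_3 : v_3(x) = 0}. Here v_3(13/549) = v_3(num) − v_3(den) = -2; compare against these criteria.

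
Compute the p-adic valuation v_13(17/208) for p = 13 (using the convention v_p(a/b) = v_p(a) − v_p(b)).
v_13(17/208) = -1

Factor powers of 13 from the numerator and denominator of the reduced fraction: 17 = 13^0 · 17 and 208 = 13^1 · 16. Apply v_p(a/b) = v_p(a) − v_p(b): v_13(17/208) = 0 − 1 = -1.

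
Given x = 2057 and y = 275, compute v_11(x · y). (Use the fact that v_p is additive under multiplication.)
v_11(565675) = 3

v_p(x) = 2 (factor: 2057 = 11^2 · 17); v_p(y) = 1 (factor: 275 = 11^1 · 25). Additivity: v_p(xy) = v_p(x) + v_p(y) = 2 + 1 = 3. (Direct check: xy = 565675 = 11^3 · (425).)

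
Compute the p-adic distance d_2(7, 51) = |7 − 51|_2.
d_2(7, 51) = 1/4

Step 1 — x − y = 7 − 51 = -44. Step 2 — v_2(-44) = 2 (factor: -44 = −(2^2 · 11); the sign does not affect v_p). Step 3 — |x − y|_2 = 2^{-2} = 1/4.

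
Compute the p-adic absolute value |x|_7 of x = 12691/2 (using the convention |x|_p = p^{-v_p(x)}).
|12691/2|_7 = 1/343

Step 1 — compute v_7(x) by factoring powers of 7 out of the numerator and denominator: v_7(12691/2) = 3. Step 2 — apply |x|_p = p^{-v_p(x)} = 7^{-3} = 1/343.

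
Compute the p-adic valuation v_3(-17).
v_3(-17) = 0

v_3(n) is the largest exponent k such that 3^k divides n. Factor out: -17 = -3^0 · 17. (Sign doesn't affect v_p.) So v_3(-17) = 0.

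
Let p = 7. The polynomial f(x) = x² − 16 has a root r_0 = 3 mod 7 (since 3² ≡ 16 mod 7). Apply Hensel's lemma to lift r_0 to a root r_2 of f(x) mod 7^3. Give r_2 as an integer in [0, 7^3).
r_2 = 339 (mod 343)

Hensel's recurrence: r_{i+1} = r_i − f(r_i)·(f′(r_i))^{-1} mod 7^{i+2}, with f′(x) = 2x. Iterate:
  r_0 = 3 (mod 7)
  r_1 = 45 (mod 49)
  r_2 = 339 (mod 343)
Final: r_2 = 339, and one checks f(r_2) ≡ 0 mod 7^3.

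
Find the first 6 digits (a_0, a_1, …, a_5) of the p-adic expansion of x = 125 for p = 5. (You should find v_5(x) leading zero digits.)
(a_0, …, a_5) = (0, 0, 0, 1, 0, 0)

v_5(125) = 3, so a_0 = ... = a_2 = 0. Factor out: x = 5^3 · u with u = 1 a unit in ℤ_5. Expand u iteratively via a_{v+i} = u_i mod 5, u_{i+1} = (u_i − a_{v+i})/5:
  u_0 = 1;  a_3 = 1;  u_1 = (u_0 − 1)/5 = 0
  u_1 = 0;  a_4 = 0;  u_2 = (u_1 − 0)/5 = 0
  u_2 = 0;  a_5 = 0;  u_3 = (u_2 − 0)/5 = 0
Digits: (0, 0, 0, 1, 0, 0).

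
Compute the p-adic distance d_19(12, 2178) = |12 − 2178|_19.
d_19(12, 2178) = 1/361

Step 1 — x − y = 12 − 2178 = -2166. Step 2 — v_19(-2166) = 2 (factor: -2166 = −(19^2 · 6); the sign does not affect v_p). Step 3 — |x − y|_19 = 19^{-2} = 1/361.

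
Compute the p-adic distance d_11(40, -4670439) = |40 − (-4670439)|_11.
d_11(40, -4670439) = 1/161051

Step 1 — x − y = 40 − (-4670439) = 4670479. Step 2 — v_11(4670479) = 5 (factor: 4670479 = (11^5 · 29); the sign does not affect v_p). Step 3 — |x − y|_11 = 11^{-5} = 1/161051.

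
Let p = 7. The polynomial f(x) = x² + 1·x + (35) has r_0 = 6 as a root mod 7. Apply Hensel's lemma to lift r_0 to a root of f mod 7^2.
r_1 = 34 (mod 49)

Hensel: r_{i+1} = r_i − f(r_i)·(f′(r_i))^{-1} mod 7^{i+2}, f′(x) = 2x + 1. Iterate:
  r_0 = 6 (mod 7)
  r_1 = 34 (mod 49)
Final: r = 34 satisfies f(r) ≡ 0 mod 7^2.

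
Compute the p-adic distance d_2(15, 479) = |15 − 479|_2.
d_2(15, 479) = 1/16

Step 1 — x − y = 15 − 479 = -464. Step 2 — v_2(-464) = 4 (factor: -464 = −(2^4 · 29); the sign does not affect v_p). Step 3 — |x − y|_2 = 2^{-4} = 1/16.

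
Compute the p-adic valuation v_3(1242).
v_3(1242) = 3

v_3(n) is the largest exponent k such that 3^k divides n. Factor out: 1242 = 3^3 · 46. (Sign doesn't affect v_p.) So v_3(1242) = 3.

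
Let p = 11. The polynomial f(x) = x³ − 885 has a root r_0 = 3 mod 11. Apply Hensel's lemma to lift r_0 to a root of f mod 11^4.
r_3 = 8451 (mod 14641)

Hensel: r_{i+1} = r_i − f(r_i)/f′(r_i) mod 11^{i+2}, where f′(x) = 3x². Iterate:
  r_0 = 3 (mod 11)
  r_1 = 102 (mod 121)
  r_2 = 465 (mod 1331)
  r_3 = 8451 (mod 14641)
Final: r = 8451 with f(r) ≡ 0 mod 11^4.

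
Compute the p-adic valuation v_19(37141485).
v_19(37141485) = 5

v_19(n) is the largest exponent k such that 19^k divides n. Factor out: 37141485 = 19^5 · 15. (Sign doesn't affect v_p.) So v_19(37141485) = 5.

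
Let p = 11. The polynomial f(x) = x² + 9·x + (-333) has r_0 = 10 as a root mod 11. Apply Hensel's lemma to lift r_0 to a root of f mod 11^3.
r_2 = 186 (mod 1331)

Hensel: r_{i+1} = r_i − f(r_i)·(f′(r_i))^{-1} mod 11^{i+2}, f′(x) = 2x + 9. Iterate:
  r_0 = 10 (mod 11)
  r_1 = 65 (mod 121)
  r_2 = 186 (mod 1331)
Final: r = 186 satisfies f(r) ≡ 0 mod 11^3.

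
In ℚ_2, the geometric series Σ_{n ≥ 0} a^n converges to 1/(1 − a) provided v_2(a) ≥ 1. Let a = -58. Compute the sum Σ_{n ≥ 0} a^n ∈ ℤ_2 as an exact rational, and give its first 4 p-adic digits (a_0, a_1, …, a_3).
Σ a^n = 1/(1 − a) = 1/59;  first 4 digits = (1, 1, 0, 0)

v_2(a) = 1 ≥ 1, so the series converges in ℤ_2 to 1/(1 − a) = 1/(1 − (-58)) = 1/59. Expand this rational in ℤ_2: compute digits iteratively via d_i = x_i mod 2, x_{i+1} = (x_i − d_i)/2. The first 4 digits are (1, 1, 0, 0).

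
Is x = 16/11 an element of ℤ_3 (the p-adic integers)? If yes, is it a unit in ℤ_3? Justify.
x ∈ ℤ_3^× (unit); v_3(x) = 0

ℤ_3 = {x ∈ ℚ_3 : v_3(x) ≥ 0} and ℤ_3^× = {x ∈ ℤ_3 : v_3(x) = 0}. Here v_3(16/11) = v_3(num) − v_3(den) = 0; compare against these criteria.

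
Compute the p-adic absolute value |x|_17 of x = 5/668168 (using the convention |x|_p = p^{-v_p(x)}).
|5/668168|_17 = 83521

Step 1 — compute v_17(x) by factoring powers of 17 out of the numerator and denominator: v_17(5/668168) = -4. Step 2 — apply |x|_p = p^{-v_p(x)} = 17^{4} = 83521.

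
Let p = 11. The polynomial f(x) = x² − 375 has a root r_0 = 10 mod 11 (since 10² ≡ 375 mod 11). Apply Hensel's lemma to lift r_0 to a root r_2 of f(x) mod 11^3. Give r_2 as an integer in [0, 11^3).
r_2 = 659 (mod 1331)

Hensel's recurrence: r_{i+1} = r_i − f(r_i)·(f′(r_i))^{-1} mod 11^{i+2}, with f′(x) = 2x. Iterate:
  r_0 = 10 (mod 11)
  r_1 = 54 (mod 121)
  r_2 = 659 (mod 1331)
Final: r_2 = 659, and one checks f(r_2) ≡ 0 mod 11^3.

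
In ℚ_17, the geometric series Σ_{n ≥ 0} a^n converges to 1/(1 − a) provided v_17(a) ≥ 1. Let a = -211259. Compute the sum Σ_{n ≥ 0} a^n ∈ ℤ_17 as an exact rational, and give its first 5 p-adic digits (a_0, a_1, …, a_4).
Σ a^n = 1/(1 − a) = 1/211260;  first 5 digits = (1, 0, 0, 8, 14)

v_17(a) = 3 ≥ 1, so the series converges in ℤ_17 to 1/(1 − a) = 1/(1 − (-211259)) = 1/211260. Expand this rational in ℤ_17: compute digits iteratively via d_i = x_i mod 17, x_{i+1} = (x_i − d_i)/17. The first 5 digits are (1, 0, 0, 8, 14).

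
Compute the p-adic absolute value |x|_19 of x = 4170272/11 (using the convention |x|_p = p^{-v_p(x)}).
|4170272/11|_19 = 1/130321

Step 1 — compute v_19(x) by factoring powers of 19 out of the numerator and denominator: v_19(4170272/11) = 4. Step 2 — apply |x|_p = p^{-v_p(x)} = 19^{-4} = 1/130321.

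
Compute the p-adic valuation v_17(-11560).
v_17(-11560) = 2

v_17(n) is the largest exponent k such that 17^k divides n. Factor out: -11560 = -17^2 · 40. (Sign doesn't affect v_p.) So v_17(-11560) = 2.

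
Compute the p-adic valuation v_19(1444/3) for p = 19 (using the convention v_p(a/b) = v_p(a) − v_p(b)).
v_19(1444/3) = 2

Factor powers of 19 from the numerator and denominator of the reduced fraction: 1444 = 19^2 · 4 and 3 = 19^0 · 3. Apply v_p(a/b) = v_p(a) − v_p(b): v_19(1444/3) = 2 − 0 = 2.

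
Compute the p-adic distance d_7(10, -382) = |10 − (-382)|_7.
d_7(10, -382) = 1/49

Step 1 — x − y = 10 − (-382) = 392. Step 2 — v_7(392) = 2 (factor: 392 = (7^2 · 8); the sign does not affect v_p). Step 3 — |x − y|_7 = 7^{-2} = 1/49.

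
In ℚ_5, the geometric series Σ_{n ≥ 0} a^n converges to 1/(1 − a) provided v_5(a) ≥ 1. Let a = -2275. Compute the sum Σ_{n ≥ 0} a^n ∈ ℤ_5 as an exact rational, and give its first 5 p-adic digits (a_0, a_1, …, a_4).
Σ a^n = 1/(1 − a) = 1/2276;  first 5 digits = (1, 0, 4, 1, 2)

v_5(a) = 2 ≥ 1, so the series converges in ℤ_5 to 1/(1 − a) = 1/(1 − (-2275)) = 1/2276. Expand this rational in ℤ_5: compute digits iteratively via d_i = x_i mod 5, x_{i+1} = (x_i − d_i)/5. The first 5 digits are (1, 0, 4, 1, 2).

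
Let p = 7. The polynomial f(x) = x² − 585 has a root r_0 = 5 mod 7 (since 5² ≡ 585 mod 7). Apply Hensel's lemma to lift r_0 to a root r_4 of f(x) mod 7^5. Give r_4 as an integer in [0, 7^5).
r_4 = 15937 (mod 16807)

Hensel's recurrence: r_{i+1} = r_i − f(r_i)·(f′(r_i))^{-1} mod 7^{i+2}, with f′(x) = 2x. Iterate:
  r_0 = 5 (mod 7)
  r_1 = 12 (mod 49)
  r_2 = 159 (mod 343)
  r_3 = 1531 (mod 2401)
  r_4 = 15937 (mod 16807)
Final: r_4 = 15937, and one checks f(r_4) ≡ 0 mod 7^5.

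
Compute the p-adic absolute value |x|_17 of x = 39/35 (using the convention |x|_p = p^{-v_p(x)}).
|39/35|_17 = 1

Step 1 — compute v_17(x) by factoring powers of 17 out of the numerator and denominator: v_17(39/35) = 0. Step 2 — apply |x|_p = p^{-v_p(x)} = 17^{0} = 1.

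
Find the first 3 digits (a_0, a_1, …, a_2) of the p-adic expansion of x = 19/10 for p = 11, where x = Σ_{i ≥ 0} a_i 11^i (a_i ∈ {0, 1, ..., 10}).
(a_0, …, a_2) = (3, 1, 1)

v_11(19/10) = 0 (numerator and denominator both coprime to 11), so x ∈ ℤ_11^×. Compute digits iteratively via a_i = x_i mod 11, x_{i+1} = (x_i − a_i)/11, with x_0 = x:
  x_0 = 19/10;  a_0 = 3;  x_1 = (x_0 − 3)/11 = -1/10
  x_1 = -1/10;  a_1 = 1;  x_2 = (x_1 − 1)/11 = -1/10
  x_2 = -1/10;  a_2 = 1;  x_3 = (x_2 − 1)/11 = -1/10
Digits: (3, 1, 1).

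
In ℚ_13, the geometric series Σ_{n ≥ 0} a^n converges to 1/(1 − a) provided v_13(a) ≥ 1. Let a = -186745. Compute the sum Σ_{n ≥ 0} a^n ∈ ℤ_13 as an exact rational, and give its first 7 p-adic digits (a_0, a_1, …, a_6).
Σ a^n = 1/(1 − a) = 1/186746;  first 7 digits = (1, 0, 0, 6, 6, 12, 9)

v_13(a) = 3 ≥ 1, so the series converges in ℤ_13 to 1/(1 − a) = 1/(1 − (-186745)) = 1/186746. Expand this rational in ℤ_13: compute digits iteratively via d_i = x_i mod 13, x_{i+1} = (x_i − d_i)/13. The first 7 digits are (1, 0, 0, 6, 6, 12, 9).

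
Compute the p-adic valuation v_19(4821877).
v_19(4821877) = 4

v_19(n) is the largest exponent k such that 19^k divides n. Factor out: 4821877 = 19^4 · 37. (Sign doesn't affect v_p.) So v_19(4821877) = 4.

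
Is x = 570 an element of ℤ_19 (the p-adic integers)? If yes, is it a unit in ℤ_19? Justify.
x ∈ ℤ_19 but not a unit; v_19(x) = 1 > 0

ℤ_19 = {x ∈ ℚ_19 : v_19(x) ≥ 0} and ℤ_19^× = {x ∈ ℤ_19 : v_19(x) = 0}. Here v_19(570) = v_19(num) − v_19(den) = 1; compare against these criteria.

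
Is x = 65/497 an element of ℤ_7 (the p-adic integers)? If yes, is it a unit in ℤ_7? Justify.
x ∉ ℤ_7 (v_7(x) = -1 < 0)

ℤ_7 = {x ∈ ℚ_7 : v_7(x) ≥ 0} and ℤ_7^× = {x ∈ ℤ_7 : v_7(x) = 0}. Here v_7(65/497) = v_7(num) − v_7(den) = -1; compare against these criteria.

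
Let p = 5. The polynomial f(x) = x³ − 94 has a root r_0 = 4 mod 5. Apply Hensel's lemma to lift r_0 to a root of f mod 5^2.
r_1 = 14 (mod 25)

Hensel: r_{i+1} = r_i − f(r_i)/f′(r_i) mod 5^{i+2}, where f′(x) = 3x². Iterate:
  r_0 = 4 (mod 5)
  r_1 = 14 (mod 25)
Final: r = 14 with f(r) ≡ 0 mod 5^2.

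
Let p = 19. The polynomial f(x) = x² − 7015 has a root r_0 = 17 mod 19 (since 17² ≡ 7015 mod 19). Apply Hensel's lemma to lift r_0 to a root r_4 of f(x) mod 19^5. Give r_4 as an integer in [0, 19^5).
r_4 = 2044303 (mod 2476099)

Hensel's recurrence: r_{i+1} = r_i − f(r_i)·(f′(r_i))^{-1} mod 19^{i+2}, with f′(x) = 2x. Iterate:
  r_0 = 17 (mod 19)
  r_1 = 321 (mod 361)
  r_2 = 321 (mod 6859)
  r_3 = 89488 (mod 130321)
  r_4 = 2044303 (mod 2476099)
Final: r_4 = 2044303, and one checks f(r_4) ≡ 0 mod 19^5.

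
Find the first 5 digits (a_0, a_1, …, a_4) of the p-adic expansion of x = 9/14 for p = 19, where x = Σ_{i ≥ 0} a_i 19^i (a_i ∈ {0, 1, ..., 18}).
(a_0, …, a_4) = (2, 4, 12, 17, 14)

v_19(9/14) = 0 (numerator and denominator both coprime to 19), so x ∈ ℤ_19^×. Compute digits iteratively via a_i = x_i mod 19, x_{i+1} = (x_i − a_i)/19, with x_0 = x:
  x_0 = 9/14;  a_0 = 2;  x_1 = (x_0 − 2)/19 = -1/14
  x_1 = -1/14;  a_1 = 4;  x_2 = (x_1 − 4)/19 = -3/14
  x_2 = -3/14;  a_2 = 12;  x_3 = (x_2 − 12)/19 = -9/14
  x_3 = -9/14;  a_3 = 17;  x_4 = (x_3 − 17)/19 = -13/14
  x_4 = -13/14;  a_4 = 14;  x_5 = (x_4 − 14)/19 = -11/14
Digits: (2, 4, 12, 17, 14).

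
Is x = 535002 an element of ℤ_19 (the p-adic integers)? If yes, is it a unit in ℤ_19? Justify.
x ∈ ℤ_19 but not a unit; v_19(x) = 3 > 0

ℤ_19 = {x ∈ ℚ_19 : v_19(x) ≥ 0} and ℤ_19^× = {x ∈ ℤ_19 : v_19(x) = 0}. Here v_19(535002) = v_19(num) − v_19(den) = 3; compare against these criteria.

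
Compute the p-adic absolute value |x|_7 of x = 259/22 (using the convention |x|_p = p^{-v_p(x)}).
|259/22|_7 = 1/7

Step 1 — compute v_7(x) by factoring powers of 7 out of the numerator and denominator: v_7(259/22) = 1. Step 2 — apply |x|_p = p^{-v_p(x)} = 7^{-1} = 1/7.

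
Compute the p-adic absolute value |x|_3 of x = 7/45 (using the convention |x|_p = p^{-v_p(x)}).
|7/45|_3 = 9

Step 1 — compute v_3(x) by factoring powers of 3 out of the numerator and denominator: v_3(7/45) = -2. Step 2 — apply |x|_p = p^{-v_p(x)} = 3^{2} = 9.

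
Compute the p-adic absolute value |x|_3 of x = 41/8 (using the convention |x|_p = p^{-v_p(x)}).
|41/8|_3 = 1

Step 1 — compute v_3(x) by factoring powers of 3 out of the numerator and denominator: v_3(41/8) = 0. Step 2 — apply |x|_p = p^{-v_p(x)} = 3^{0} = 1.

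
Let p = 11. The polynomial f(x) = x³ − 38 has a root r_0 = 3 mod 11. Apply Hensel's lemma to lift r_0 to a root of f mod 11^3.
r_2 = 828 (mod 1331)

Hensel: r_{i+1} = r_i − f(r_i)/f′(r_i) mod 11^{i+2}, where f′(x) = 3x². Iterate:
  r_0 = 3 (mod 11)
  r_1 = 102 (mod 121)
  r_2 = 828 (mod 1331)
Final: r = 828 with f(r) ≡ 0 mod 11^3.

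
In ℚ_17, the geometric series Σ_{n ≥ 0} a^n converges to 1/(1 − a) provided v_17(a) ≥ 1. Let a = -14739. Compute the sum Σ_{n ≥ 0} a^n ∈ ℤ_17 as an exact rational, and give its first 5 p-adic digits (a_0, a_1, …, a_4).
Σ a^n = 1/(1 − a) = 1/14740;  first 5 digits = (1, 0, 0, 14, 16)

v_17(a) = 3 ≥ 1, so the series converges in ℤ_17 to 1/(1 − a) = 1/(1 − (-14739)) = 1/14740. Expand this rational in ℤ_17: compute digits iteratively via d_i = x_i mod 17, x_{i+1} = (x_i − d_i)/17. The first 5 digits are (1, 0, 0, 14, 16).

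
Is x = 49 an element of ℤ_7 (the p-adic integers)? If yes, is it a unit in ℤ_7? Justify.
x ∈ ℤ_7 but not a unit; v_7(x) = 2 > 0

ℤ_7 = {x ∈ ℚ_7 : v_7(x) ≥ 0} and ℤ_7^× = {x ∈ ℤ_7 : v_7(x) = 0}. Here v_7(49) = v_7(num) − v_7(den) = 2; compare against these criteria.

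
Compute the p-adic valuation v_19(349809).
v_19(349809) = 3

v_19(n) is the largest exponent k such that 19^k divides n. Factor out: 349809 = 19^3 · 51. (Sign doesn't affect v_p.) So v_19(349809) = 3.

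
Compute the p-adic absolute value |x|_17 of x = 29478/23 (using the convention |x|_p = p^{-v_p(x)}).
|29478/23|_17 = 1/4913

Step 1 — compute v_17(x) by factoring powers of 17 out of the numerator and denominator: v_17(29478/23) = 3. Step 2 — apply |x|_p = p^{-v_p(x)} = 17^{-3} = 1/4913.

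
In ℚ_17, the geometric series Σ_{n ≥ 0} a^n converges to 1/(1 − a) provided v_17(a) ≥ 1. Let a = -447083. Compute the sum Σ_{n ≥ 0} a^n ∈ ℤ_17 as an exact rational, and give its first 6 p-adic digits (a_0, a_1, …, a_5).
Σ a^n = 1/(1 − a) = 1/447084;  first 6 digits = (1, 0, 0, 11, 11, 16)

v_17(a) = 3 ≥ 1, so the series converges in ℤ_17 to 1/(1 − a) = 1/(1 − (-447083)) = 1/447084. Expand this rational in ℤ_17: compute digits iteratively via d_i = x_i mod 17, x_{i+1} = (x_i − d_i)/17. The first 6 digits are (1, 0, 0, 11, 11, 16).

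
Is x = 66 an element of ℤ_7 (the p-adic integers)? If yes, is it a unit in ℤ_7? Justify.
x ∈ ℤ_7^× (unit); v_7(x) = 0

ℤ_7 = {x ∈ ℚ_7 : v_7(x) ≥ 0} and ℤ_7^× = {x ∈ ℤ_7 : v_7(x) = 0}. Here v_7(66) = v_7(num) − v_7(den) = 0; compare against these criteria.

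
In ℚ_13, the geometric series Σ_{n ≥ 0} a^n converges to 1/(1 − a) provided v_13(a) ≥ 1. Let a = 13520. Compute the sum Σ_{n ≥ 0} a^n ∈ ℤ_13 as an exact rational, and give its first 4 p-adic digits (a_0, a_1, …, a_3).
Σ a^n = 1/(1 − a) = -1/13519;  first 4 digits = (1, 0, 2, 6)

v_13(a) = 2 ≥ 1, so the series converges in ℤ_13 to 1/(1 − a) = 1/(1 − 13520) = -1/13519. Expand this rational in ℤ_13: compute digits iteratively via d_i = x_i mod 13, x_{i+1} = (x_i − d_i)/13. The first 4 digits are (1, 0, 2, 6).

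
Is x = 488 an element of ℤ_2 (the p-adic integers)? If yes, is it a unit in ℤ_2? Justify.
x ∈ ℤ_2 but not a unit; v_2(x) = 3 > 0

ℤ_2 = {x ∈ ℚ_2 : v_2(x) ≥ 0} and ℤ_2^× = {x ∈ ℤ_2 : v_2(x) = 0}. Here v_2(488) = v_2(num) − v_2(den) = 3; compare against these criteria.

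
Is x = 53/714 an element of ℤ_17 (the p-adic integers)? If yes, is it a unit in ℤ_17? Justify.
x ∉ ℤ_17 (v_17(x) = -1 < 0)

ℤ_17 = {x ∈ ℚ_17 : v_17(x) ≥ 0} and ℤ_17^× = {x ∈ ℤ_17 : v_17(x) = 0}. Here v_17(53/714) = v_17(num) − v_17(den) = -1; compare against these criteria.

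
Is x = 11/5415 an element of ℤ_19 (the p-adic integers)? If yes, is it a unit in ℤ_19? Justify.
x ∉ ℤ_19 (v_19(x) = -2 < 0)

ℤ_19 = {x ∈ ℚ_19 : v_19(x) ≥ 0} and ℤ_19^× = {x ∈ ℤ_19 : v_19(x) = 0}. Here v_19(11/5415) = v_19(num) − v_19(den) = -2; compare against these criteria.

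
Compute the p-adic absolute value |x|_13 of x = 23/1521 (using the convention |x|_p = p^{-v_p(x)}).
|23/1521|_13 = 169

Step 1 — compute v_13(x) by factoring powers of 13 out of the numerator and denominator: v_13(23/1521) = -2. Step 2 — apply |x|_p = p^{-v_p(x)} = 13^{2} = 169.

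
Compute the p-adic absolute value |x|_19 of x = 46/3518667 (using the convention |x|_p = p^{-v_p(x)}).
|46/3518667|_19 = 130321

Step 1 — compute v_19(x) by factoring powers of 19 out of the numerator and denominator: v_19(46/3518667) = -4. Step 2 — apply |x|_p = p^{-v_p(x)} = 19^{4} = 130321.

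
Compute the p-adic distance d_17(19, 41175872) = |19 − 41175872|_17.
d_17(19, 41175872) = 1/1419857

Step 1 — x − y = 19 − 41175872 = -41175853. Step 2 — v_17(-41175853) = 5 (factor: -41175853 = −(17^5 · 29); the sign does not affect v_p). Step 3 — |x − y|_17 = 17^{-5} = 1/1419857.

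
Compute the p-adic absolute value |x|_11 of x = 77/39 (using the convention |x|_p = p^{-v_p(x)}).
|77/39|_11 = 1/11

Step 1 — compute v_11(x) by factoring powers of 11 out of the numerator and denominator: v_11(77/39) = 1. Step 2 — apply |x|_p = p^{-v_p(x)} = 11^{-1} = 1/11.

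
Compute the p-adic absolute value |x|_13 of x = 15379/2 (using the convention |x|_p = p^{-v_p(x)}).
|15379/2|_13 = 1/2197

Step 1 — compute v_13(x) by factoring powers of 13 out of the numerator and denominator: v_13(15379/2) = 3. Step 2 — apply |x|_p = p^{-v_p(x)} = 13^{-3} = 1/2197.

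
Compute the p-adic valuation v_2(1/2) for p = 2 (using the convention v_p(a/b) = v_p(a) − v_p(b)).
v_2(1/2) = -1

Factor powers of 2 from the numerator and denominator of the reduced fraction: 1 = 2^0 · 1 and 2 = 2^1 · 1. Apply v_p(a/b) = v_p(a) − v_p(b): v_2(1/2) = 0 − 1 = -1.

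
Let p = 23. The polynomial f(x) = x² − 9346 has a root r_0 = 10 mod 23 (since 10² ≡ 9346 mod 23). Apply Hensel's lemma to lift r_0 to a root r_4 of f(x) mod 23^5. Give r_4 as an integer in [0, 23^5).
r_4 = 6274571 (mod 6436343)

Hensel's recurrence: r_{i+1} = r_i − f(r_i)·(f′(r_i))^{-1} mod 23^{i+2}, with f′(x) = 2x. Iterate:
  r_0 = 10 (mod 23)
  r_1 = 102 (mod 529)
  r_2 = 8566 (mod 12167)
  r_3 = 118069 (mod 279841)
  r_4 = 6274571 (mod 6436343)
Final: r_4 = 6274571, and one checks f(r_4) ≡ 0 mod 23^5.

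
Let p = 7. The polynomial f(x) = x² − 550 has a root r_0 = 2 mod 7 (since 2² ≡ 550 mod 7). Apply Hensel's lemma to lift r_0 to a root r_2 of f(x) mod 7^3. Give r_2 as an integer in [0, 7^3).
r_2 = 261 (mod 343)

Hensel's recurrence: r_{i+1} = r_i − f(r_i)·(f′(r_i))^{-1} mod 7^{i+2}, with f′(x) = 2x. Iterate:
  r_0 = 2 (mod 7)
  r_1 = 16 (mod 49)
  r_2 = 261 (mod 343)
Final: r_2 = 261, and one checks f(r_2) ≡ 0 mod 7^3.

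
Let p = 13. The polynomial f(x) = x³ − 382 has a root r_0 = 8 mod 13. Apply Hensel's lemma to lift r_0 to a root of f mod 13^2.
r_1 = 164 (mod 169)

Hensel: r_{i+1} = r_i − f(r_i)/f′(r_i) mod 13^{i+2}, where f′(x) = 3x². Iterate:
  r_0 = 8 (mod 13)
  r_1 = 164 (mod 169)
Final: r = 164 with f(r) ≡ 0 mod 13^2.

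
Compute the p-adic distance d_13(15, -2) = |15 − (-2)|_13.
d_13(15, -2) = 1

Step 1 — x − y = 15 − (-2) = 17. Step 2 — v_13(17) = 0 (factor: 17 = (13^0 · 17); the sign does not affect v_p). Step 3 — |x − y|_13 = 13^{0} = 1.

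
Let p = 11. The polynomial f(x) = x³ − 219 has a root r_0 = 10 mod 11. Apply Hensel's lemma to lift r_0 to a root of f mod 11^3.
r_2 = 274 (mod 1331)

Hensel: r_{i+1} = r_i − f(r_i)/f′(r_i) mod 11^{i+2}, where f′(x) = 3x². Iterate:
  r_0 = 10 (mod 11)
  r_1 = 32 (mod 121)
  r_2 = 274 (mod 1331)
Final: r = 274 with f(r) ≡ 0 mod 11^3.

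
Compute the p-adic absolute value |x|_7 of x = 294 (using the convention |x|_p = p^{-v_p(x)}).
|294|_7 = 1/49

Step 1 — compute v_7(x) by factoring powers of 7 out of the numerator and denominator: v_7(294) = 2. Step 2 — apply |x|_p = p^{-v_p(x)} = 7^{-2} = 1/49.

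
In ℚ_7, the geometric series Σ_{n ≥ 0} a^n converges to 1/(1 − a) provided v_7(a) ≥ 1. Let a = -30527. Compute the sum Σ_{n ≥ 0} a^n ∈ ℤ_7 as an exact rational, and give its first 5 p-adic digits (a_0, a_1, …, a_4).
Σ a^n = 1/(1 − a) = 1/30528;  first 5 digits = (1, 0, 0, 2, 1)

v_7(a) = 3 ≥ 1, so the series converges in ℤ_7 to 1/(1 − a) = 1/(1 − (-30527)) = 1/30528. Expand this rational in ℤ_7: compute digits iteratively via d_i = x_i mod 7, x_{i+1} = (x_i − d_i)/7. The first 5 digits are (1, 0, 0, 2, 1).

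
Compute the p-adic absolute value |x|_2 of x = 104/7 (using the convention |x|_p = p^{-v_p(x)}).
|104/7|_2 = 1/8

Step 1 — compute v_2(x) by factoring powers of 2 out of the numerator and denominator: v_2(104/7) = 3. Step 2 — apply |x|_p = p^{-v_p(x)} = 2^{-3} = 1/8.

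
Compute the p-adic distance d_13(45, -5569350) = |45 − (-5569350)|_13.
d_13(45, -5569350) = 1/371293

Step 1 — x − y = 45 − (-5569350) = 5569395. Step 2 — v_13(5569395) = 5 (factor: 5569395 = (13^5 · 15); the sign does not affect v_p). Step 3 — |x − y|_13 = 13^{-5} = 1/371293.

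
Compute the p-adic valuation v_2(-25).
v_2(-25) = 0

v_2(n) is the largest exponent k such that 2^k divides n. Factor out: -25 = -2^0 · 25. (Sign doesn't affect v_p.) So v_2(-25) = 0.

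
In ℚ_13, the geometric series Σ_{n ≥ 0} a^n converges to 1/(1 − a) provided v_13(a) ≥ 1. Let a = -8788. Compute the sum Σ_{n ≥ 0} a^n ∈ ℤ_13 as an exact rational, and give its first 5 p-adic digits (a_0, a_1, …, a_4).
Σ a^n = 1/(1 − a) = 1/8789;  first 5 digits = (1, 0, 0, 9, 12)

v_13(a) = 3 ≥ 1, so the series converges in ℤ_13 to 1/(1 − a) = 1/(1 − (-8788)) = 1/8789. Expand this rational in ℤ_13: compute digits iteratively via d_i = x_i mod 13, x_{i+1} = (x_i − d_i)/13. The first 5 digits are (1, 0, 0, 9, 12).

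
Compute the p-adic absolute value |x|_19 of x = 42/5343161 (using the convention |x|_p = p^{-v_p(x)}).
|42/5343161|_19 = 130321

Step 1 — compute v_19(x) by factoring powers of 19 out of the numerator and denominator: v_19(42/5343161) = -4. Step 2 — apply |x|_p = p^{-v_p(x)} = 19^{4} = 130321.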